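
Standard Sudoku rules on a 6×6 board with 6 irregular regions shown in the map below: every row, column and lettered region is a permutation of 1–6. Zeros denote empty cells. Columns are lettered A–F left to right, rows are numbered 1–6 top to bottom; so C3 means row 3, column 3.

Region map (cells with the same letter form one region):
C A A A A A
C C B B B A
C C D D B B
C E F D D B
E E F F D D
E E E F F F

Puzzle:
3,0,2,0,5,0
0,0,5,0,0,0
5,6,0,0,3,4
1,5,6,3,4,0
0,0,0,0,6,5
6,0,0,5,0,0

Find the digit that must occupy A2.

4

C3 = 1: row 3 has {3,4,5,6}; col 3 has {2,5,6}; region has {3,4,5,6} → only 1 remains.
D3 = 2: row 3 has {1,3,4,5,6}; col 4 has {3,5}; region has {1,3,4,5,6} → only 2 remains.
F4 = 2: row 4 has {1,3,4,5,6}; col 6 has {4,5}; region has {3,4,5} → only 2 remains.
E2 = 1: row 2 has {5}; col 5 has {3,4,5,6}; region has {2,3,4,5} → only 1 remains.
E6 = 2: row 6 has {5,6}; col 5 has {1,3,4,5,6}; region has {5,6} → only 2 remains.
D2 = 6: row 2 has {1,5}; col 4 has {2,3,5}; region has {1,2,3,4,5} → only 6 remains.
F2 = 3: row 2 has {1,5,6}; col 6 has {2,4,5}; region has {2,5} → only 3 remains.
F6 = 1: row 6 has {2,5,6}; col 6 has {2,3,4,5}; region has {2,5,6} → only 1 remains.
F1 = 6: row 1 has {2,3,5}; col 6 has {1,2,3,4,5}; region has {2,3,5} → only 6 remains.
D5 = 4: row 5 has {5,6}; col 4 has {2,3,5,6}; region has {1,2,5,6} → only 4 remains.
D1 = 1: row 1 has {2,3,5,6}; col 4 has {2,3,4,5,6}; region has {2,3,5,6} → only 1 remains.
A5 = 2: row 5 has {4,5,6}; col 1 has {1,3,5,6}; region has {5,6} → only 2 remains.
C5 = 3: row 5 has {2,4,5,6}; col 3 has {1,2,5,6}; region has {1,2,4,5,6} → only 3 remains.
C6 = 4: row 6 has {1,2,5,6}; col 3 has {1,2,3,5,6}; region has {2,5,6} → only 4 remains.
B1 = 4: row 1 has {1,2,3,5,6}; col 2 has {5,6}; region has {1,2,3,5,6} → only 4 remains.
A2 = 4: row 2 has {1,3,5,6}; col 1 has {1,2,3,5,6}; region has {1,3,5,6} → only 4 remains.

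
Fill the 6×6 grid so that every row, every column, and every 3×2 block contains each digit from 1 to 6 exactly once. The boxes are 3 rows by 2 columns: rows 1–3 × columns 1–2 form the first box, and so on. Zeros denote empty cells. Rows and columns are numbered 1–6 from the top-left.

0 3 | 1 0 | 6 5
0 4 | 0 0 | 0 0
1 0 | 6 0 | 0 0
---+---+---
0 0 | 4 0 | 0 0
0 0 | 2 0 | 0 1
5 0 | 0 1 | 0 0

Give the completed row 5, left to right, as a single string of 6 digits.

R1C1 = 2 (sole candidate).
R1C4 = 4 (sole candidate).
R2C1 = 6 (sole candidate).
R3C2 = 5 (sole candidate).
R4C1 = 3 (sole candidate).
R5C1 = 4: row 5 has {1,2}; col 1 has {1,2,3,5,6}; box has {3,5} → only 4 remains.
R5C2 = 6: row 5 has {1,2,4}; col 2 has {3,4,5}; box has {3,4,5} → only 6 remains.
R6C2 = 2 (sole candidate).
R6C3 = 3 (sole candidate).
R6C5 = 4 (sole candidate).
R6C6 = 6 (sole candidate).
R2C3 = 5 (sole candidate).
R4C2 = 1 (sole candidate).
R4C6 = 2 (sole candidate).
R5C4 = 5: row 5 has {1,2,4,6}; col 4 has {1,4}; box has {1,2,3,4} → only 5 remains.
R5C5 = 3: row 5 has {1,2,4,5,6}; col 5 has {4,6}; box has {1,2,4,6} → only 3 remains.

462531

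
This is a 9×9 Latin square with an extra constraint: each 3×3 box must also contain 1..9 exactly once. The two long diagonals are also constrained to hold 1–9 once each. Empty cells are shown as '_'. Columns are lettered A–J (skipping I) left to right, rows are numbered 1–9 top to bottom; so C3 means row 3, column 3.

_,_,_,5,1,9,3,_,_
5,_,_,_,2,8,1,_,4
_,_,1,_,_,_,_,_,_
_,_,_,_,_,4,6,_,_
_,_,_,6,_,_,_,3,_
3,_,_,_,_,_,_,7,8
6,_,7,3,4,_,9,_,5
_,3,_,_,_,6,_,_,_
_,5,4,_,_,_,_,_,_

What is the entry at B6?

D2 = 7: row 2 has {1,2,4,5,8}; col 4 has {3,5,6}; box has {1,2,5,8,9} → only 7 remains.
D3 = 4: row 3 has {1}; col 4 has {3,5,6,7}; box has {1,2,5,7,8,9} → only 4 remains.
F3 = 3: row 3 has {1,4}; col 6 has {4,6,8,9}; box has {1,2,4,5,7,8,9} → only 3 remains.
B2 = 6: row 2 has {1,2,4,5,7,8}; col 2 has {3,5}; box has {1,5}; main diagonal has {1,9} → only 6 remains.
H2 = 9: row 2 has {1,2,4,5,6,7,8}; col 8 has {3,7}; box has {1,3,4}; anti-diagonal has {3,4,7} → only 9 remains.
E3 = 6: row 3 has {1,3,4}; col 5 has {1,2,4}; box has {1,2,3,4,5,7,8,9} → only 6 remains.
C2 = 3: row 2 has {1,2,4,5,6,7,8,9}; col 3 has {1,4,7}; box has {1,5,6} → only 3 remains.
E4 = 3: in row 4, 3 can only go here (every other open cell in that row sees a 3).
C6 = 6: in row 6, 6 can only go here (every other open cell in that row sees a 6).
E8 = 5: in row 8, 5 can only go here (every other open cell in that row sees a 5).
E5 = 8: row 5 has {3,6}; col 5 has {1,2,3,4,5,6}; box has {3,4,6}; main diagonal has {1,6,9}; anti-diagonal has {3,4,7,9} → only 8 remains.
E6 = 9: row 6 has {3,6,7,8}; col 5 has {1,2,3,4,5,6,8}; box has {3,4,6,8} → only 9 remains.
E9 = 7: row 9 has {4,5}; col 5 has {1,2,3,4,5,6,8,9}; box has {3,4,5,6} → only 7 remains.
D4 = 2: row 4 has {3,4,6}; col 4 has {3,4,5,6,7}; box has {3,4,6,8,9}; main diagonal has {1,6,8,9} → only 2 remains.
D6 = 1: row 6 has {3,6,7,8,9}; col 4 has {2,3,4,5,6,7}; box has {2,3,4,6,8,9}; anti-diagonal has {3,4,7,8,9} → only 1 remains.
F6 = 5: row 6 has {1,3,6,7,8,9}; col 6 has {3,4,6,8,9}; box has {1,2,3,4,6,8,9}; main diagonal has {1,2,6,8,9} → only 5 remains.
H8 = 4: row 8 has {3,5,6}; col 8 has {3,7,9}; box has {5,9}; main diagonal has {1,2,5,6,8,9} → only 4 remains.
A9 = 2: row 9 has {4,5,7}; col 1 has {3,5,6}; box has {3,4,5,6,7}; anti-diagonal has {1,3,4,7,8,9} → only 2 remains.
F9 = 1: row 9 has {2,4,5,7}; col 6 has {3,4,5,6,8,9}; box has {3,4,5,6,7} → only 1 remains.
G9 = 8: row 9 has {1,2,4,5,7}; col 7 has {1,3,6,9}; box has {4,5,9} → only 8 remains.
H9 = 6: row 9 has {1,2,4,5,7,8}; col 8 has {3,4,7,9}; box has {4,5,8,9} → only 6 remains.
J9 = 3: row 9 has {1,2,4,5,6,7,8}; col 9 has {4,5,8}; box has {4,5,6,8,9}; main diagonal has {1,2,4,5,6,8,9} → only 3 remains.
A1 = 7: row 1 has {1,3,5,9}; col 1 has {2,3,5,6}; box has {1,3,5,6}; main diagonal has {1,2,3,4,5,6,8,9} → only 7 remains.
J1 = 6: row 1 has {1,3,5,7,9}; col 9 has {3,4,5,8}; box has {1,3,4,9}; anti-diagonal has {1,2,3,4,7,8,9} → only 6 remains.
G3 = 5: row 3 has {1,3,4,6}; col 7 has {1,3,6,8,9}; box has {1,3,4,6,9}; anti-diagonal has {1,2,3,4,6,7,8,9} → only 5 remains.
F5 = 7: row 5 has {3,6,8}; col 6 has {1,3,4,5,6,8,9}; box has {1,2,3,4,5,6,8,9} → only 7 remains.
F7 = 2: row 7 has {3,4,5,6,7,9}; col 6 has {1,3,4,5,6,7,8,9}; box has {1,3,4,5,6,7} → only 2 remains.
H7 = 1: row 7 has {2,3,4,5,6,7,9}; col 8 has {3,4,6,7,9}; box has {3,4,5,6,8,9} → only 1 remains.
D9 = 9: row 9 has {1,2,3,4,5,6,7,8}; col 4 has {1,2,3,4,5,6,7}; box has {1,2,3,4,5,6,7} → only 9 remains.
H4 = 5: row 4 has {2,3,4,6}; col 8 has {1,3,4,6,7,9}; box has {3,6,7,8} → only 5 remains.
B7 = 8: row 7 has {1,2,3,4,5,6,7,9}; col 2 has {3,5,6}; box has {2,3,4,5,6,7} → only 8 remains.
C8 = 9: row 8 has {3,4,5,6}; col 3 has {1,3,4,6,7}; box has {2,3,4,5,6,7,8} → only 9 remains.
D8 = 8: row 8 has {3,4,5,6,9}; col 4 has {1,2,3,4,5,6,7,9}; box has {1,2,3,4,5,6,7,9} → only 8 remains.
C4 = 8: row 4 has {2,3,4,5,6}; col 3 has {1,3,4,6,7,9}; box has {3,6} → only 8 remains.
A8 = 1: row 8 has {3,4,5,6,8,9}; col 1 has {2,3,5,6,7}; box has {2,3,4,5,6,7,8,9} → only 1 remains.
C1 = 2: row 1 has {1,3,5,6,7,9}; col 3 has {1,3,4,6,7,8,9}; box has {1,3,5,6,7} → only 2 remains.
H1 = 8: row 1 has {1,2,3,5,6,7,9}; col 8 has {1,3,4,5,6,7,9}; box has {1,3,4,5,6,9} → only 8 remains.
B3 = 9: row 3 has {1,3,4,5,6}; col 2 has {3,5,6,8}; box has {1,2,3,5,6,7} → only 9 remains.
H3 = 2: row 3 has {1,3,4,5,6,9}; col 8 has {1,3,4,5,6,7,8,9}; box has {1,3,4,5,6,8,9} → only 2 remains.
J3 = 7: row 3 has {1,2,3,4,5,6,9}; col 9 has {3,4,5,6,8}; box has {1,2,3,4,5,6,8,9} → only 7 remains.
A4 = 9: row 4 has {2,3,4,5,6,8}; col 1 has {1,2,3,5,6,7}; box has {3,6,8} → only 9 remains.
J4 = 1: row 4 has {2,3,4,5,6,8,9}; col 9 has {3,4,5,6,7,8}; box has {3,5,6,7,8} → only 1 remains.
A5 = 4: row 5 has {3,6,7,8}; col 1 has {1,2,3,5,6,7,9}; box has {3,6,8,9} → only 4 remains.
C5 = 5: row 5 has {3,4,6,7,8}; col 3 has {1,2,3,4,6,7,8,9}; box has {3,4,6,8,9} → only 5 remains.
G5 = 2: row 5 has {3,4,5,6,7,8}; col 7 has {1,3,5,6,8,9}; box has {1,3,5,6,7,8} → only 2 remains.
J5 = 9: row 5 has {2,3,4,5,6,7,8}; col 9 has {1,3,4,5,6,7,8}; box has {1,2,3,5,6,7,8} → only 9 remains.
B6 = 2: row 6 has {1,3,5,6,7,8,9}; col 2 has {3,5,6,8,9}; box has {3,4,5,6,8,9} → only 2 remains.

2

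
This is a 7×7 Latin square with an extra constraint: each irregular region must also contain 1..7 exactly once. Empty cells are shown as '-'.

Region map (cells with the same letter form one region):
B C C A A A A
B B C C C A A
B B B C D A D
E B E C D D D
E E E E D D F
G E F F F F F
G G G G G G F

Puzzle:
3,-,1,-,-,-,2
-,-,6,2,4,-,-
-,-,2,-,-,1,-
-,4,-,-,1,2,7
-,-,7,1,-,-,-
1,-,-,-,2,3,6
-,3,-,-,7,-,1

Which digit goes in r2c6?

r6c2 = 5 (sole candidate).
r6c3 = 4 (sole candidate).
r6c4 = 7 (sole candidate).
r7c3 = 5 (sole candidate).
r1c2 = 7 (sole candidate).
r2c2 = 1 (sole candidate).
r3c2 = 6 (sole candidate).
r4c1 = 6 (sole candidate).
r4c3 = 3 (sole candidate).
r4c4 = 5 (sole candidate).
r5c2 = 2 (sole candidate).
r5c7 = 5 (sole candidate).
r2c7 = 3 (sole candidate).
r3c4 = 3 (sole candidate).
r3c5 = 5 (sole candidate).
r3c7 = 4 (sole candidate).
r5c1 = 4 (sole candidate).
r5c6 = 6 (sole candidate).
r7c1 = 2 (sole candidate).
r7c6 = 4 (sole candidate).
r1c5 = 6 (sole candidate).
r1c6 = 5 (sole candidate).
r2c6 = 7: row 2 has {1,2,3,4,6}; col 6 has {1,2,3,4,5,6}; region has {1,2,3,5,6} → only 7 remains.

7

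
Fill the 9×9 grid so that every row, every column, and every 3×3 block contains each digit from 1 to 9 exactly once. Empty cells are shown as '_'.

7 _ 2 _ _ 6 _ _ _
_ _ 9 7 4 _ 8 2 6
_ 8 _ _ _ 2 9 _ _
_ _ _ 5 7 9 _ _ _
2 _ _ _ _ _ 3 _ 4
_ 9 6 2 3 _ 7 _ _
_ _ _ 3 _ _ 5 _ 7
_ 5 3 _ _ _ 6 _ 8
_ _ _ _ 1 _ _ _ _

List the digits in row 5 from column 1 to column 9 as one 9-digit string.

r3c4 = 1: row 3 has {2,8,9}; col 4 has {2,3,5,7}; box has {2,4,6,7} → only 1 remains.
r3c5 = 5: row 3 has {1,2,8,9}; col 5 has {1,3,4,7}; box has {1,2,4,6,7} → only 5 remains.
r3c9 = 3: row 3 has {1,2,5,8,9}; col 9 has {4,6,7,8}; box has {2,6,8,9} → only 3 remains.
r2c6 = 3: row 2 has {2,4,6,7,8,9}; col 6 has {2,6,9}; box has {1,2,4,5,6,7} → only 3 remains.
r3c3 = 4: row 3 has {1,2,3,5,8,9}; col 3 has {2,3,6,9}; box has {2,7,8,9} → only 4 remains.
r3c8 = 7: row 3 has {1,2,3,4,5,8,9}; col 8 has {2}; box has {2,3,6,8,9} → only 7 remains.
r2c2 = 1: row 2 has {2,3,4,6,7,8,9}; col 2 has {5,8,9}; box has {2,4,7,8,9} → only 1 remains.
r3c1 = 6: row 3 has {1,2,3,4,5,7,8,9}; col 1 has {2,7}; box has {1,2,4,7,8,9} → only 6 remains.
r5c2 = 7: row 5 has {2,3,4}; col 2 has {1,5,8,9}; box has {2,6,9} → only 7 remains.
r1c2 = 3: row 1 has {2,6,7}; col 2 has {1,5,7,8,9}; box has {1,2,4,6,7,8,9} → only 3 remains.
r2c1 = 5: row 2 has {1,2,3,4,6,7,8,9}; col 1 has {2,6,7}; box has {1,2,3,4,6,7,8,9} → only 5 remains.
r4c2 = 4: row 4 has {5,7,9}; col 2 has {1,3,5,7,8,9}; box has {2,6,7,9} → only 4 remains.
r4c1 = 3: in row 4, 3 can only go here (every other open cell in that row sees a 3).
r4c8 = 6: in row 4, 6 can only go here (every other open cell in that row sees a 6).
r4c3 = 8: in row 4, 8 can only go here (every other open cell in that row sees an 8).
r6c1 = 1: row 6 has {2,3,6,7,9}; col 1 has {2,3,5,6,7}; box has {2,3,4,6,7,8,9} → only 1 remains.
r6c9 = 5: row 6 has {1,2,3,6,7,9}; col 9 has {3,4,6,7,8}; box has {3,4,6,7} → only 5 remains.
r7c3 = 1: row 7 has {3,5,7}; col 3 has {2,3,4,6,8,9}; box has {3,5} → only 1 remains.
r9c3 = 7: row 9 has {1}; col 3 has {1,2,3,4,6,8,9}; box has {1,3,5} → only 7 remains.
r1c9 = 1: row 1 has {2,3,6,7}; col 9 has {3,4,5,6,7,8}; box has {2,3,6,7,8,9} → only 1 remains.
r4c9 = 2: row 4 has {3,4,5,6,7,8,9}; col 9 has {1,3,4,5,6,7,8}; box has {3,4,5,6,7} → only 2 remains.
r5c3 = 5: row 5 has {2,3,4,7}; col 3 has {1,2,3,4,6,7,8,9}; box has {1,2,3,4,6,7,8,9} → only 5 remains.
r6c8 = 8: row 6 has {1,2,3,5,6,7,9}; col 8 has {2,6,7}; box has {2,3,4,5,6,7} → only 8 remains.
r9c9 = 9: row 9 has {1,7}; col 9 has {1,2,3,4,5,6,7,8}; box has {5,6,7,8} → only 9 remains.
r1c7 = 4: row 1 has {1,2,3,6,7}; col 7 has {3,5,6,7,8,9}; box has {1,2,3,6,7,8,9} → only 4 remains.
r1c8 = 5: row 1 has {1,2,3,4,6,7}; col 8 has {2,6,7,8}; box has {1,2,3,4,6,7,8,9} → only 5 remains.
r4c7 = 1: row 4 has {2,3,4,5,6,7,8,9}; col 7 has {3,4,5,6,7,8,9}; box has {2,3,4,5,6,7,8} → only 1 remains.
r5c8 = 9: row 5 has {2,3,4,5,7}; col 8 has {2,5,6,7,8}; box has {1,2,3,4,5,6,7,8} → only 9 remains.
r6c6 = 4: row 6 has {1,2,3,5,6,7,8,9}; col 6 has {2,3,6,9}; box has {2,3,5,7,9} → only 4 remains.
r7c6 = 8: row 7 has {1,3,5,7}; col 6 has {2,3,4,6,9}; box has {1,3} → only 8 remains.
r7c8 = 4: row 7 has {1,3,5,7,8}; col 8 has {2,5,6,7,8,9}; box has {5,6,7,8,9} → only 4 remains.
r8c6 = 7: row 8 has {3,5,6,8}; col 6 has {2,3,4,6,8,9}; box has {1,3,8} → only 7 remains.
r8c8 = 1: row 8 has {3,5,6,7,8}; col 8 has {2,4,5,6,7,8,9}; box has {4,5,6,7,8,9} → only 1 remains.
r9c6 = 5: row 9 has {1,7,9}; col 6 has {2,3,4,6,7,8,9}; box has {1,3,7,8} → only 5 remains.
r9c7 = 2: row 9 has {1,5,7,9}; col 7 has {1,3,4,5,6,7,8,9}; box has {1,4,5,6,7,8,9} → only 2 remains.
r9c8 = 3: row 9 has {1,2,5,7,9}; col 8 has {1,2,4,5,6,7,8,9}; box has {1,2,4,5,6,7,8,9} → only 3 remains.
r5c6 = 1: row 5 has {2,3,4,5,7,9}; col 6 has {2,3,4,5,6,7,8,9}; box has {2,3,4,5,7,9} → only 1 remains.
r7c1 = 9: row 7 has {1,3,4,5,7,8}; col 1 has {1,2,3,5,6,7}; box has {1,3,5,7} → only 9 remains.
r8c1 = 4: row 8 has {1,3,5,6,7,8}; col 1 has {1,2,3,5,6,7,9}; box has {1,3,5,7,9} → only 4 remains.
r8c4 = 9: row 8 has {1,3,4,5,6,7,8}; col 4 has {1,2,3,5,7}; box has {1,3,5,7,8} → only 9 remains.
r8c5 = 2: row 8 has {1,3,4,5,6,7,8,9}; col 5 has {1,3,4,5,7}; box has {1,3,5,7,8,9} → only 2 remains.
r9c1 = 8: row 9 has {1,2,3,5,7,9}; col 1 has {1,2,3,4,5,6,7,9}; box has {1,3,4,5,7,9} → only 8 remains.
r9c2 = 6: row 9 has {1,2,3,5,7,8,9}; col 2 has {1,3,4,5,7,8,9}; box has {1,3,4,5,7,8,9} → only 6 remains.
r9c4 = 4: row 9 has {1,2,3,5,6,7,8,9}; col 4 has {1,2,3,5,7,9}; box has {1,2,3,5,7,8,9} → only 4 remains.
r1c4 = 8: row 1 has {1,2,3,4,5,6,7}; col 4 has {1,2,3,4,5,7,9}; box has {1,2,3,4,5,6,7} → only 8 remains.
r1c5 = 9: row 1 has {1,2,3,4,5,6,7,8}; col 5 has {1,2,3,4,5,7}; box has {1,2,3,4,5,6,7,8} → only 9 remains.
r5c4 = 6: row 5 has {1,2,3,4,5,7,9}; col 4 has {1,2,3,4,5,7,8,9}; box has {1,2,3,4,5,7,9} → only 6 remains.
r5c5 = 8: row 5 has {1,2,3,4,5,6,7,9}; col 5 has {1,2,3,4,5,7,9}; box has {1,2,3,4,5,6,7,9} → only 8 remains.

275681394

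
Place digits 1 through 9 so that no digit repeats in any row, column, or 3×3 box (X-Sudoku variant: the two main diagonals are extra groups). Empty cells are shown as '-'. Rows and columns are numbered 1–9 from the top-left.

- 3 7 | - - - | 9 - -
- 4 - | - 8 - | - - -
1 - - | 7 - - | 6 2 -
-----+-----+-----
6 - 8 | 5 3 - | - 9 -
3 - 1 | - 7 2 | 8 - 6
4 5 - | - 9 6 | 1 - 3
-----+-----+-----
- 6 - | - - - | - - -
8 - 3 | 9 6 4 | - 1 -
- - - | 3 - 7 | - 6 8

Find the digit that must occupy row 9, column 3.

row 1, column 1 = 2: row 1 has {3,7,9}; col 1 has {1,3,4,6,8}; box has {1,3,4,7}; main diagonal has {1,4,5,6,7,8} → only 2 remains.
row 3, column 3 = 9: row 3 has {1,2,6,7}; col 3 has {1,3,7,8}; box has {1,2,3,4,7}; main diagonal has {1,2,4,5,6,7,8} → only 9 remains.
row 4, column 6 = 1: row 4 has {3,5,6,8,9}; col 6 has {2,4,6,7}; box has {2,3,5,6,7,9}; anti-diagonal has {6,7} → only 1 remains.
row 5, column 2 = 9: row 5 has {1,2,3,6,7,8}; col 2 has {3,4,5,6}; box has {1,3,4,5,6,8} → only 9 remains.
row 5, column 4 = 4: row 5 has {1,2,3,6,7,8,9}; col 4 has {3,5,7,9}; box has {1,2,3,5,6,7,9} → only 4 remains.
row 5, column 8 = 5: row 5 has {1,2,3,4,6,7,8,9}; col 8 has {1,2,6,9}; box has {1,3,6,8,9} → only 5 remains.
row 6, column 3 = 2: row 6 has {1,3,4,5,6,9}; col 3 has {1,3,7,8,9}; box has {1,3,4,5,6,8,9} → only 2 remains.
row 6, column 4 = 8: row 6 has {1,2,3,4,5,6,9}; col 4 has {3,4,5,7,9}; box has {1,2,3,4,5,6,7,9}; anti-diagonal has {1,6,7} → only 8 remains.
row 6, column 8 = 7: row 6 has {1,2,3,4,5,6,8,9}; col 8 has {1,2,5,6,9}; box has {1,3,5,6,8,9} → only 7 remains.
row 7, column 7 = 3: row 7 has {6}; col 7 has {1,6,8,9}; box has {1,6,8}; main diagonal has {1,2,4,5,6,7,8,9} → only 3 remains.
row 7, column 8 = 4: row 7 has {3,6}; col 8 has {1,2,5,6,7,9}; box has {1,3,6,8} → only 4 remains.
row 8, column 2 = 2: row 8 has {1,3,4,6,8,9}; col 2 has {3,4,5,6,9}; box has {3,6,8}; anti-diagonal has {1,6,7,8} → only 2 remains.
row 9, column 2 = 1: row 9 has {3,6,7,8}; col 2 has {2,3,4,5,6,9}; box has {2,3,6,8} → only 1 remains.
row 1, column 6 = 5: row 1 has {2,3,7,9}; col 6 has {1,2,4,6,7}; box has {7,8} → only 5 remains.
row 1, column 8 = 8: row 1 has {2,3,5,7,9}; col 8 has {1,2,4,5,6,7,9}; box has {2,6,9} → only 8 remains.
row 1, column 9 = 4: row 1 has {2,3,5,7,8,9}; col 9 has {3,6,8}; box has {2,6,8,9}; anti-diagonal has {1,2,6,7,8} → only 4 remains.
row 2, column 1 = 5: row 2 has {4,8}; col 1 has {1,2,3,4,6,8}; box has {1,2,3,4,7,9} → only 5 remains.
row 2, column 3 = 6: row 2 has {4,5,8}; col 3 has {1,2,3,7,8,9}; box has {1,2,3,4,5,7,9} → only 6 remains.
row 2, column 7 = 7: row 2 has {4,5,6,8}; col 7 has {1,3,6,8,9}; box has {2,4,6,8,9} → only 7 remains.
row 2, column 8 = 3: row 2 has {4,5,6,7,8}; col 8 has {1,2,4,5,6,7,8,9}; box has {2,4,6,7,8,9}; anti-diagonal has {1,2,4,6,7,8} → only 3 remains.
row 2, column 9 = 1: row 2 has {3,4,5,6,7,8}; col 9 has {3,4,6,8}; box has {2,3,4,6,7,8,9} → only 1 remains.
row 3, column 2 = 8: row 3 has {1,2,6,7,9}; col 2 has {1,2,3,4,5,6,9}; box has {1,2,3,4,5,6,7,9} → only 8 remains.
row 3, column 5 = 4: row 3 has {1,2,6,7,8,9}; col 5 has {3,6,7,8,9}; box has {5,7,8} → only 4 remains.
row 3, column 6 = 3: row 3 has {1,2,4,6,7,8,9}; col 6 has {1,2,4,5,6,7}; box has {4,5,7,8} → only 3 remains.
row 3, column 9 = 5: row 3 has {1,2,3,4,6,7,8,9}; col 9 has {1,3,4,6,8}; box has {1,2,3,4,6,7,8,9} → only 5 remains.
row 4, column 2 = 7: row 4 has {1,3,5,6,8,9}; col 2 has {1,2,3,4,5,6,8,9}; box has {1,2,3,4,5,6,8,9} → only 7 remains.
row 4, column 9 = 2: row 4 has {1,3,5,6,7,8,9}; col 9 has {1,3,4,5,6,8}; box has {1,3,5,6,7,8,9} → only 2 remains.
row 7, column 3 = 5: row 7 has {3,4,6}; col 3 has {1,2,3,6,7,8,9}; box has {1,2,3,6,8}; anti-diagonal has {1,2,3,4,6,7,8} → only 5 remains.
row 7, column 6 = 8: row 7 has {3,4,5,6}; col 6 has {1,2,3,4,5,6,7}; box has {3,4,6,7,9} → only 8 remains.
row 8, column 7 = 5: row 8 has {1,2,3,4,6,8,9}; col 7 has {1,3,6,7,8,9}; box has {1,3,4,6,8} → only 5 remains.
row 8, column 9 = 7: row 8 has {1,2,3,4,5,6,8,9}; col 9 has {1,2,3,4,5,6,8}; box has {1,3,4,5,6,8} → only 7 remains.
row 9, column 1 = 9: row 9 has {1,3,6,7,8}; col 1 has {1,2,3,4,5,6,8}; box has {1,2,3,5,6,8}; anti-diagonal has {1,2,3,4,5,6,7,8} → only 9 remains.
row 9, column 3 = 4: row 9 has {1,3,6,7,8,9}; col 3 has {1,2,3,5,6,7,8,9}; box has {1,2,3,5,6,8,9} → only 4 remains.

4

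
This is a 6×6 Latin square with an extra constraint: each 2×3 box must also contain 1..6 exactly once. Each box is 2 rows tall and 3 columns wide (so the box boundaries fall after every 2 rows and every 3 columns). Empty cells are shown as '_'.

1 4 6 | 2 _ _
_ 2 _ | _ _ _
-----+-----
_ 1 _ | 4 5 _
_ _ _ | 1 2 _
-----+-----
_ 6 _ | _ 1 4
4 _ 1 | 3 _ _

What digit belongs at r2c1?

r1c5 = 3: row 1 has {1,2,4,6}; col 5 has {1,2,5}; box has {2} → only 3 remains.
r1c6 = 5: row 1 has {1,2,3,4,6}; col 6 has {4}; box has {2,3} → only 5 remains.
r2c4 = 6: row 2 has {2}; col 4 has {1,2,3,4}; box has {2,3,5} → only 6 remains.
r2c5 = 4: row 2 has {2,6}; col 5 has {1,2,3,5}; box has {2,3,5,6} → only 4 remains.
r2c6 = 1: row 2 has {2,4,6}; col 6 has {4,5}; box has {2,3,4,5,6} → only 1 remains.
r5c4 = 5: row 5 has {1,4,6}; col 4 has {1,2,3,4,6}; box has {1,3,4} → only 5 remains.
r6c2 = 5: row 6 has {1,3,4}; col 2 has {1,2,4,6}; box has {1,4,6} → only 5 remains.
r6c5 = 6: row 6 has {1,3,4,5}; col 5 has {1,2,3,4,5}; box has {1,3,4,5} → only 6 remains.
r6c6 = 2: row 6 has {1,3,4,5,6}; col 6 has {1,4,5}; box has {1,3,4,5,6} → only 2 remains.
r4c2 = 3: row 4 has {1,2}; col 2 has {1,2,4,5,6}; box has {1} → only 3 remains.
r4c6 = 6: row 4 has {1,2,3}; col 6 has {1,2,4,5}; box has {1,2,4,5} → only 6 remains.
r3c3 = 2: row 3 has {1,4,5}; col 3 has {1,6}; box has {1,3} → only 2 remains.
r3c6 = 3: row 3 has {1,2,4,5}; col 6 has {1,2,4,5,6}; box has {1,2,4,5,6} → only 3 remains.
r4c1 = 5: row 4 has {1,2,3,6}; col 1 has {1,4}; box has {1,2,3} → only 5 remains.
r4c3 = 4: row 4 has {1,2,3,5,6}; col 3 has {1,2,6}; box has {1,2,3,5} → only 4 remains.
r5c3 = 3: row 5 has {1,4,5,6}; col 3 has {1,2,4,6}; box has {1,4,5,6} → only 3 remains.
r2c1 = 3: row 2 has {1,2,4,6}; col 1 has {1,4,5}; box has {1,2,4,6} → only 3 remains.

3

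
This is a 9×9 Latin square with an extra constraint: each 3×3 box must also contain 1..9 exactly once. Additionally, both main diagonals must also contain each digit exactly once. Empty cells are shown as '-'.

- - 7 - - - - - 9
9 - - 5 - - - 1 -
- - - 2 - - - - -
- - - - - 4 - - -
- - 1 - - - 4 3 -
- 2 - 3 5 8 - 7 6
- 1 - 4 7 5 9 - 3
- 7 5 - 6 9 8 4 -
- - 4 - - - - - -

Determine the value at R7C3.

R5C5 = 2: row 5 has {1,3,4}; col 5 has {5,6,7}; box has {3,4,5,8}; main diagonal has {4,8,9}; anti-diagonal has {1,3,4,7,9} → only 2 remains.
R6C1 = 4: row 6 has {2,3,5,6,7,8}; col 1 has {9}; box has {1,2} → only 4 remains.
R6C3 = 9: row 6 has {2,3,4,5,6,7,8}; col 3 has {1,4,5,7}; box has {1,2,4} → only 9 remains.
R6C7 = 1: row 6 has {2,3,4,5,6,7,8,9}; col 7 has {4,8,9}; box has {3,4,6,7} → only 1 remains.
R8C4 = 1: row 8 has {4,5,6,7,8,9}; col 4 has {2,3,4,5}; box has {4,5,6,7,9} → only 1 remains.
R8C9 = 2: row 8 has {1,4,5,6,7,8,9}; col 9 has {3,6,9}; box has {3,4,8,9} → only 2 remains.
R9C4 = 8: row 9 has {4}; col 4 has {1,2,3,4,5}; box has {1,4,5,6,7,9} → only 8 remains.
R9C5 = 3: row 9 has {4,8}; col 5 has {2,5,6,7}; box has {1,4,5,6,7,8,9} → only 3 remains.
R9C6 = 2: row 9 has {3,4,8}; col 6 has {4,5,8,9}; box has {1,3,4,5,6,7,8,9} → only 2 remains.
R1C4 = 6: row 1 has {7,9}; col 4 has {1,2,3,4,5,8}; box has {2,5} → only 6 remains.
R4C4 = 7: row 4 has {4}; col 4 has {1,2,3,4,5,6,8}; box has {2,3,4,5,8}; main diagonal has {2,4,8,9} → only 7 remains.
R5C4 = 9: row 5 has {1,2,3,4}; col 4 has {1,2,3,4,5,6,7,8}; box has {2,3,4,5,7,8} → only 9 remains.
R5C6 = 6: row 5 has {1,2,3,4,9}; col 6 has {2,4,5,8,9}; box has {2,3,4,5,7,8,9} → only 6 remains.
R7C8 = 6: row 7 has {1,3,4,5,7,9}; col 8 has {1,3,4,7}; box has {2,3,4,8,9} → only 6 remains.
R8C1 = 3: row 8 has {1,2,4,5,6,7,8,9}; col 1 has {4,9}; box has {1,4,5,7} → only 3 remains.
R9C1 = 6: row 9 has {2,3,4,8}; col 1 has {3,4,9}; box has {1,3,4,5,7}; anti-diagonal has {1,2,3,4,7,9} → only 6 remains.
R9C2 = 9: row 9 has {2,3,4,6,8}; col 2 has {1,2,7}; box has {1,3,4,5,6,7} → only 9 remains.
R9C8 = 5: row 9 has {2,3,4,6,8,9}; col 8 has {1,3,4,6,7}; box has {2,3,4,6,8,9} → only 5 remains.
R9C9 = 1: row 9 has {2,3,4,5,6,8,9}; col 9 has {2,3,6,9}; box has {2,3,4,5,6,8,9}; main diagonal has {2,4,7,8,9} → only 1 remains.
R1C1 = 5: row 1 has {6,7,9}; col 1 has {3,4,6,9}; box has {7,9}; main diagonal has {1,2,4,7,8,9} → only 5 remains.
R3C7 = 5: row 3 has {2}; col 7 has {1,4,8,9}; box has {1,9}; anti-diagonal has {1,2,3,4,6,7,9} → only 5 remains.
R3C8 = 8: row 3 has {2,5}; col 8 has {1,3,4,5,6,7}; box has {1,5,9} → only 8 remains.
R4C1 = 8: row 4 has {4,7}; col 1 has {3,4,5,6,9}; box has {1,2,4,9} → only 8 remains.
R4C5 = 1: row 4 has {4,7,8}; col 5 has {2,3,5,6,7}; box has {2,3,4,5,6,7,8,9} → only 1 remains.
R4C7 = 2: row 4 has {1,4,7,8}; col 7 has {1,4,5,8,9}; box has {1,3,4,6,7} → only 2 remains.
R4C8 = 9: row 4 has {1,2,4,7,8}; col 8 has {1,3,4,5,6,7,8}; box has {1,2,3,4,6,7} → only 9 remains.
R4C9 = 5: row 4 has {1,2,4,7,8,9}; col 9 has {1,2,3,6,9}; box has {1,2,3,4,6,7,9} → only 5 remains.
R5C1 = 7: row 5 has {1,2,3,4,6,9}; col 1 has {3,4,5,6,8,9}; box has {1,2,4,8,9} → only 7 remains.
R5C2 = 5: row 5 has {1,2,3,4,6,7,9}; col 2 has {1,2,7,9}; box has {1,2,4,7,8,9} → only 5 remains.
R5C9 = 8: row 5 has {1,2,3,4,5,6,7,9}; col 9 has {1,2,3,5,6,9}; box has {1,2,3,4,5,6,7,9} → only 8 remains.
R7C1 = 2: row 7 has {1,3,4,5,6,7,9}; col 1 has {3,4,5,6,7,8,9}; box has {1,3,4,5,6,7,9} → only 2 remains.
R7C3 = 8: row 7 has {1,2,3,4,5,6,7,9}; col 3 has {1,4,5,7,9}; box has {1,2,3,4,5,6,7,9}; anti-diagonal has {1,2,3,4,5,6,7,9} → only 8 remains.

8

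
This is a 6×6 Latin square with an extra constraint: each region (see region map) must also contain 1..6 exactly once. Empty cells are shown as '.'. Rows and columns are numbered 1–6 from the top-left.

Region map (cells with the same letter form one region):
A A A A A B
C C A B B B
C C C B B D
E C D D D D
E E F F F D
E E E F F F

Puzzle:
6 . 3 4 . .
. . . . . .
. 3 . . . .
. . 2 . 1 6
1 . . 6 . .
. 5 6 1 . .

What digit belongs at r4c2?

r4c2 = 4: row 4 has {1,2,6}; col 2 has {3,5}; region has {3} → only 4 remains.

4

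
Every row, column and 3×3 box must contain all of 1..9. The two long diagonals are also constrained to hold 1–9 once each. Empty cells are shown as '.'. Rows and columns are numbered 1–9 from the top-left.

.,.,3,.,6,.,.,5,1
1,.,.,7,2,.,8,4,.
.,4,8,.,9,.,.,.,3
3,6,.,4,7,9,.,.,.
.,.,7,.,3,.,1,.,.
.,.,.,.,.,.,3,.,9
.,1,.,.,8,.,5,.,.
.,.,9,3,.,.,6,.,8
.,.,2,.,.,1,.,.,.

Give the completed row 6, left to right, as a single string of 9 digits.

r1c4 = 8: row 1 has {1,3,5,6}; col 4 has {3,4,7}; box has {2,6,7,9} → only 8 remains.
r1c6 = 4: row 1 has {1,3,5,6,8}; col 6 has {1,9}; box has {2,6,7,8,9} → only 4 remains.
r2c2 = 9: row 2 has {1,2,4,7,8}; col 2 has {1,4,6}; box has {1,3,4,8}; main diagonal has {3,4,5,8} → only 9 remains.
r2c9 = 6: row 2 has {1,2,4,7,8,9}; col 9 has {1,3,8,9}; box has {1,3,4,5,8} → only 6 remains.
r3c6 = 5: row 3 has {3,4,8,9}; col 6 has {1,4,9}; box has {2,4,6,7,8,9} → only 5 remains.
r4c7 = 2: row 4 has {3,4,6,7,9}; col 7 has {1,3,5,6,8}; box has {1,3,9} → only 2 remains.
r4c8 = 8: row 4 has {2,3,4,6,7,9}; col 8 has {4,5}; box has {1,2,3,9} → only 8 remains.
r4c9 = 5: row 4 has {2,3,4,6,7,8,9}; col 9 has {1,3,6,8,9}; box has {1,2,3,8,9} → only 5 remains.
r5c8 = 6: row 5 has {1,3,7}; col 8 has {4,5,8}; box has {1,2,3,5,8,9} → only 6 remains.
r5c9 = 4: row 5 has {1,3,6,7}; col 9 has {1,3,5,6,8,9}; box has {1,2,3,5,6,8,9} → only 4 remains.
r6c8 = 7: row 6 has {3,9}; col 8 has {4,5,6,8}; box has {1,2,3,4,5,6,8,9} → only 7 remains.
r7c3 = 6: row 7 has {1,5,8}; col 3 has {2,3,7,8,9}; box has {1,2,9}; anti-diagonal has {1,3,4,9} → only 6 remains.
r9c9 = 7: row 9 has {1,2}; col 9 has {1,3,4,5,6,8,9}; box has {5,6,8}; main diagonal has {3,4,5,8,9} → only 7 remains.
r1c1 = 2: row 1 has {1,3,4,5,6,8}; col 1 has {1,3}; box has {1,3,4,8,9}; main diagonal has {3,4,5,7,8,9} → only 2 remains.
r1c2 = 7: row 1 has {1,2,3,4,5,6,8}; col 2 has {1,4,6,9}; box has {1,2,3,4,8,9} → only 7 remains.
r1c7 = 9: row 1 has {1,2,3,4,5,6,7,8}; col 7 has {1,2,3,5,6,8}; box has {1,3,4,5,6,8} → only 9 remains.
r2c3 = 5: row 2 has {1,2,4,6,7,8,9}; col 3 has {2,3,6,7,8,9}; box has {1,2,3,4,7,8,9} → only 5 remains.
r2c6 = 3: row 2 has {1,2,4,5,6,7,8,9}; col 6 has {1,4,5,9}; box has {2,4,5,6,7,8,9} → only 3 remains.
r3c1 = 6: row 3 has {3,4,5,8,9}; col 1 has {1,2,3}; box has {1,2,3,4,5,7,8,9} → only 6 remains.
r3c4 = 1: row 3 has {3,4,5,6,8,9}; col 4 has {3,4,7,8}; box has {2,3,4,5,6,7,8,9} → only 1 remains.
r3c7 = 7: row 3 has {1,3,4,5,6,8,9}; col 7 has {1,2,3,5,6,8,9}; box has {1,3,4,5,6,8,9}; anti-diagonal has {1,3,4,6,9} → only 7 remains.
r3c8 = 2: row 3 has {1,3,4,5,6,7,8,9}; col 8 has {4,5,6,7,8}; box has {1,3,4,5,6,7,8,9} → only 2 remains.
r4c3 = 1: row 4 has {2,3,4,5,6,7,8,9}; col 3 has {2,3,5,6,7,8,9}; box has {3,6,7} → only 1 remains.
r6c3 = 4: row 6 has {3,7,9}; col 3 has {1,2,3,5,6,7,8,9}; box has {1,3,6,7} → only 4 remains.
r6c6 = 6: row 6 has {3,4,7,9}; col 6 has {1,3,4,5,9}; box has {3,4,7,9}; main diagonal has {2,3,4,5,7,8,9} → only 6 remains.
r7c9 = 2: row 7 has {1,5,6,8}; col 9 has {1,3,4,5,6,7,8,9}; box has {5,6,7,8} → only 2 remains.
r8c2 = 5: row 8 has {3,6,8,9}; col 2 has {1,4,6,7,9}; box has {1,2,6,9}; anti-diagonal has {1,3,4,6,7,9} → only 5 remains.
r8c5 = 4: row 8 has {3,5,6,8,9}; col 5 has {2,3,6,7,8,9}; box has {1,3,8} → only 4 remains.
r8c8 = 1: row 8 has {3,4,5,6,8,9}; col 8 has {2,4,5,6,7,8}; box has {2,5,6,7,8}; main diagonal has {2,3,4,5,6,7,8,9} → only 1 remains.
r9c1 = 8: row 9 has {1,2,7}; col 1 has {1,2,3,6}; box has {1,2,5,6,9}; anti-diagonal has {1,3,4,5,6,7,9} → only 8 remains.
r9c2 = 3: row 9 has {1,2,7,8}; col 2 has {1,4,5,6,7,9}; box has {1,2,5,6,8,9} → only 3 remains.
r9c5 = 5: row 9 has {1,2,3,7,8}; col 5 has {2,3,4,6,7,8,9}; box has {1,3,4,8} → only 5 remains.
r9c7 = 4: row 9 has {1,2,3,5,7,8}; col 7 has {1,2,3,5,6,7,8,9}; box has {1,2,5,6,7,8} → only 4 remains.
r9c8 = 9: row 9 has {1,2,3,4,5,7,8}; col 8 has {1,2,4,5,6,7,8}; box has {1,2,4,5,6,7,8} → only 9 remains.
r6c1 = 5: row 6 has {3,4,6,7,9}; col 1 has {1,2,3,6,8}; box has {1,3,4,6,7} → only 5 remains.
r6c4 = 2: row 6 has {3,4,5,6,7,9}; col 4 has {1,3,4,7,8}; box has {3,4,6,7,9}; anti-diagonal has {1,3,4,5,6,7,8,9} → only 2 remains.
r6c5 = 1: row 6 has {2,3,4,5,6,7,9}; col 5 has {2,3,4,5,6,7,8,9}; box has {2,3,4,6,7,9} → only 1 remains.
r7c4 = 9: row 7 has {1,2,5,6,8}; col 4 has {1,2,3,4,7,8}; box has {1,3,4,5,8} → only 9 remains.
r7c6 = 7: row 7 has {1,2,5,6,8,9}; col 6 has {1,3,4,5,6,9}; box has {1,3,4,5,8,9} → only 7 remains.
r7c8 = 3: row 7 has {1,2,5,6,7,8,9}; col 8 has {1,2,4,5,6,7,8,9}; box has {1,2,4,5,6,7,8,9} → only 3 remains.
r8c1 = 7: row 8 has {1,3,4,5,6,8,9}; col 1 has {1,2,3,5,6,8}; box has {1,2,3,5,6,8,9} → only 7 remains.
r8c6 = 2: row 8 has {1,3,4,5,6,7,8,9}; col 6 has {1,3,4,5,6,7,9}; box has {1,3,4,5,7,8,9} → only 2 remains.
r9c4 = 6: row 9 has {1,2,3,4,5,7,8,9}; col 4 has {1,2,3,4,7,8,9}; box has {1,2,3,4,5,7,8,9} → only 6 remains.
r5c1 = 9: row 5 has {1,3,4,6,7}; col 1 has {1,2,3,5,6,7,8}; box has {1,3,4,5,6,7} → only 9 remains.
r5c4 = 5: row 5 has {1,3,4,6,7,9}; col 4 has {1,2,3,4,6,7,8,9}; box has {1,2,3,4,6,7,9} → only 5 remains.
r5c6 = 8: row 5 has {1,3,4,5,6,7,9}; col 6 has {1,2,3,4,5,6,7,9}; box has {1,2,3,4,5,6,7,9} → only 8 remains.
r6c2 = 8: row 6 has {1,2,3,4,5,6,7,9}; col 2 has {1,3,4,5,6,7,9}; box has {1,3,4,5,6,7,9} → only 8 remains.

584216379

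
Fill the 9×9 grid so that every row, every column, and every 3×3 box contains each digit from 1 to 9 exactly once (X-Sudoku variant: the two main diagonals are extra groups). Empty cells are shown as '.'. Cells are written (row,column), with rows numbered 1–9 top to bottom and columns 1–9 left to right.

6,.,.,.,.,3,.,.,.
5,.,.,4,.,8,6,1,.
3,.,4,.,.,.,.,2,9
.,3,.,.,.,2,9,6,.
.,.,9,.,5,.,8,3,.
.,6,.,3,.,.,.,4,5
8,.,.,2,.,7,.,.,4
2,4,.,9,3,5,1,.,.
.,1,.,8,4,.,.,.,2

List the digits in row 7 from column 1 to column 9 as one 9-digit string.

(3,7) = 7 (sole candidate).
(6,7) = 2 (sole candidate).
(7,3) = 6: row 7 has {2,4,7,8}; col 3 has {4,9}; box has {1,2,4,8}; anti-diagonal has {1,2,3,4,5,7} → only 6 remains.
(7,5) = 1: row 7 has {2,4,6,7,8}; col 5 has {3,4,5}; box has {2,3,4,5,7,8,9} → only 1 remains.
(7,7) = 3: row 7 has {1,2,4,6,7,8}; col 7 has {1,2,6,7,8,9}; box has {1,2,4}; main diagonal has {2,4,5,6} → only 3 remains.
(8,3) = 7 (sole candidate).
(8,8) = 8 (sole candidate).
(8,9) = 6 (sole candidate).
(9,1) = 9 (sole candidate).
(9,6) = 6 (sole candidate).
(9,7) = 5 (sole candidate).
(9,8) = 7 (sole candidate).
(1,7) = 4 (sole candidate).
(1,8) = 5 (sole candidate).
(1,9) = 8 (sole candidate).
(2,3) = 2 (sole candidate).
(2,9) = 3 (sole candidate).
(3,2) = 8 (sole candidate).
(3,5) = 6 (sole candidate).
(3,6) = 1 (sole candidate).
(5,6) = 4 (sole candidate).
(6,6) = 9 (sole candidate).
(7,2) = 5: row 7 has {1,2,3,4,6,7,8}; col 2 has {1,3,4,6,8}; box has {1,2,4,6,7,8,9} → only 5 remains.
(7,8) = 9: row 7 has {1,2,3,4,5,6,7,8}; col 8 has {1,2,3,4,5,6,7,8}; box has {1,2,3,4,5,6,7,8} → only 9 remains.

856217394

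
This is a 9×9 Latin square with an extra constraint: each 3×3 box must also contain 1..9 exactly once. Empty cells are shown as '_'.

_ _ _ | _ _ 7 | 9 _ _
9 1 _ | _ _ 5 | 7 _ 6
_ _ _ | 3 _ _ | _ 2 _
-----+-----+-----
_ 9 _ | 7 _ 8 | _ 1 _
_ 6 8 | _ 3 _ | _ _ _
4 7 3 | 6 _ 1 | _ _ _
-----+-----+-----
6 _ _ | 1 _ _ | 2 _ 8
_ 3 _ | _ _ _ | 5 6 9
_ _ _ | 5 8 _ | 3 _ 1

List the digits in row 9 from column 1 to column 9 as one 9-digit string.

row 5, column 7 = 4 (sole candidate).
row 6, column 7 = 8 (sole candidate).
row 3, column 7 = 1 (sole candidate).
row 4, column 7 = 6 (sole candidate).
row 1, column 5 = 1 (hidden single in row 1).
row 1, column 3 = 6 (hidden single in row 1).
row 2, column 8 = 3 (hidden single in row 2).
row 1, column 1 = 3 (hidden single in row 1).
row 2, column 4 = 8 (hidden single in row 2).
row 4, column 9 = 3 (hidden single in row 4).
row 4, column 5 = 4 (hidden single in row 4).
row 2, column 5 = 2 (sole candidate).
row 8, column 5 = 7 (sole candidate).
row 1, column 4 = 4 (sole candidate).
row 1, column 9 = 5 (sole candidate).
row 2, column 3 = 4 (sole candidate).
row 3, column 9 = 4 (sole candidate).
row 6, column 9 = 2 (sole candidate).
row 7, column 5 = 9 (sole candidate).
row 8, column 4 = 2 (sole candidate).
row 8, column 6 = 4 (sole candidate).
row 9, column 6 = 6: row 9 has {1,3,5,8}; col 6 has {1,4,5,7,8}; box has {1,2,4,5,7,8,9} → only 6 remains.
row 1, column 8 = 8 (sole candidate).
row 3, column 5 = 6 (sole candidate).
row 3, column 6 = 9 (sole candidate).
row 5, column 4 = 9 (sole candidate).
row 5, column 6 = 2 (sole candidate).
row 5, column 9 = 7 (sole candidate).
row 6, column 5 = 5 (sole candidate).
row 6, column 8 = 9 (sole candidate).
row 7, column 6 = 3 (sole candidate).
row 8, column 3 = 1 (sole candidate).
row 1, column 2 = 2 (sole candidate).
row 5, column 8 = 5 (sole candidate).
row 8, column 1 = 8 (sole candidate).
row 9, column 2 = 4: row 9 has {1,3,5,6,8}; col 2 has {1,2,3,6,7,9}; box has {1,3,6,8} → only 4 remains.
row 9, column 8 = 7: row 9 has {1,3,4,5,6,8}; col 8 has {1,2,3,5,6,8,9}; box has {1,2,3,5,6,8,9} → only 7 remains.
row 5, column 1 = 1 (sole candidate).
row 7, column 2 = 5 (sole candidate).
row 7, column 3 = 7 (sole candidate).
row 7, column 8 = 4 (sole candidate).
row 9, column 1 = 2: row 9 has {1,3,4,5,6,7,8}; col 1 has {1,3,4,6,8,9}; box has {1,3,4,5,6,7,8} → only 2 remains.
row 9, column 3 = 9: row 9 has {1,2,3,4,5,6,7,8}; col 3 has {1,3,4,6,7,8}; box has {1,2,3,4,5,6,7,8} → only 9 remains.

249586371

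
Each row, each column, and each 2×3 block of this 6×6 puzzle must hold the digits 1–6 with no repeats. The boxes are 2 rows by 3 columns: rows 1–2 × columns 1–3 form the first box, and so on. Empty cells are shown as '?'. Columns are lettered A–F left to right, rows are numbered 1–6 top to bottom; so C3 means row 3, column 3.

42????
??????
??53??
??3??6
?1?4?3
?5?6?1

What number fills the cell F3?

2

F1 = 5: row 1 has {2,4}; col 6 has {1,3,6}; box has {} → only 5 remains.
B4 = 4: row 4 has {3,6}; col 2 has {1,2,5}; box has {3,5} → only 4 remains.
E6 = 2: row 6 has {1,5,6}; col 5 has {}; box has {1,3,4,6} → only 2 remains.
D1 = 1: row 1 has {2,4,5}; col 4 has {3,4,6}; box has {5} → only 1 remains.
D2 = 2: row 2 has {}; col 4 has {1,3,4,6}; box has {1,5} → only 2 remains.
F2 = 4: row 2 has {2}; col 6 has {1,3,5,6}; box has {1,2,5} → only 4 remains.
B3 = 6: row 3 has {3,5}; col 2 has {1,2,4,5}; box has {3,4,5} → only 6 remains.
F3 = 2: row 3 has {3,5,6}; col 6 has {1,3,4,5,6}; box has {3,6} → only 2 remains.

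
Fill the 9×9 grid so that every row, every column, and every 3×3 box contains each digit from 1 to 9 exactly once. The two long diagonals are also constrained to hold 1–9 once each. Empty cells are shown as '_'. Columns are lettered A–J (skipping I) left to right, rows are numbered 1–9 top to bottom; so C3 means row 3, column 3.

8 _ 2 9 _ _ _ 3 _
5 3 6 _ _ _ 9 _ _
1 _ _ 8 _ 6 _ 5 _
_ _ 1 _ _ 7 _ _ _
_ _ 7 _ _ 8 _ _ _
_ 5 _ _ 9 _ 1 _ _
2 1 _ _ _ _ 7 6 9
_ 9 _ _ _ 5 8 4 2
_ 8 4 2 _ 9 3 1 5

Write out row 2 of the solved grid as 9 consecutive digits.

C3 = 9: row 3 has {1,5,6,8}; col 3 has {1,2,4,6,7}; box has {1,2,3,5,6,8}; main diagonal has {3,4,5,7,8} → only 9 remains.
D4 = 6: row 4 has {1,7}; col 4 has {2,8,9}; box has {7,8,9}; main diagonal has {3,4,5,7,8,9} → only 6 remains.
F6 = 2: row 6 has {1,5,9}; col 6 has {5,6,7,8,9}; box has {6,7,8,9}; main diagonal has {3,4,5,6,7,8,9} → only 2 remains.
C8 = 3: row 8 has {2,4,5,8,9}; col 3 has {1,2,4,6,7,9}; box has {1,2,4,8,9} → only 3 remains.
A9 = 6: row 9 has {1,2,3,4,5,8,9}; col 1 has {1,2,5,8}; box has {1,2,3,4,8,9}; anti-diagonal has {7,9} → only 6 remains.
E9 = 7: row 9 has {1,2,3,4,5,6,8,9}; col 5 has {9}; box has {2,5,9} → only 7 remains.
E5 = 1: row 5 has {7,8}; col 5 has {7,9}; box has {2,6,7,8,9}; main diagonal has {2,3,4,5,6,7,8,9}; anti-diagonal has {6,7,9} → only 1 remains.
C6 = 8: row 6 has {1,2,5,9}; col 3 has {1,2,3,4,6,7,9}; box has {1,5,7} → only 8 remains.
H6 = 7: row 6 has {1,2,5,8,9}; col 8 has {1,3,4,5,6}; box has {1} → only 7 remains.
C7 = 5: row 7 has {1,2,6,7,9}; col 3 has {1,2,3,4,6,7,8,9}; box has {1,2,3,4,6,8,9}; anti-diagonal has {1,6,7,9} → only 5 remains.
A8 = 7: row 8 has {2,3,4,5,8,9}; col 1 has {1,2,5,6,8}; box has {1,2,3,4,5,6,8,9} → only 7 remains.
D8 = 1: row 8 has {2,3,4,5,7,8,9}; col 4 has {2,6,8,9}; box has {2,5,7,9} → only 1 remains.
E8 = 6: row 8 has {1,2,3,4,5,7,8,9}; col 5 has {1,7,9}; box has {1,2,5,7,9} → only 6 remains.
J1 = 4: row 1 has {2,3,8,9}; col 9 has {2,5,9}; box has {3,5,9}; anti-diagonal has {1,5,6,7,9} → only 4 remains.
G3 = 2: row 3 has {1,5,6,8,9}; col 7 has {1,3,7,8,9}; box has {3,4,5,9}; anti-diagonal has {1,4,5,6,7,9} → only 2 remains.
J3 = 7: row 3 has {1,2,5,6,8,9}; col 9 has {2,4,5,9}; box has {2,3,4,5,9} → only 7 remains.
D6 = 3: row 6 has {1,2,5,7,8,9}; col 4 has {1,2,6,8,9}; box has {1,2,6,7,8,9}; anti-diagonal has {1,2,4,5,6,7,9} → only 3 remains.
J6 = 6: row 6 has {1,2,3,5,7,8,9}; col 9 has {2,4,5,7,9}; box has {1,7} → only 6 remains.
D7 = 4: row 7 has {1,2,5,6,7,9}; col 4 has {1,2,3,6,8,9}; box has {1,2,5,6,7,9} → only 4 remains.
F7 = 3: row 7 has {1,2,4,5,6,7,9}; col 6 has {2,5,6,7,8,9}; box has {1,2,4,5,6,7,9} → only 3 remains.
B1 = 7: row 1 has {2,3,4,8,9}; col 2 has {1,3,5,8,9}; box has {1,2,3,5,6,8,9} → only 7 remains.
E1 = 5: row 1 has {2,3,4,7,8,9}; col 5 has {1,6,7,9}; box has {6,8,9} → only 5 remains.
F1 = 1: row 1 has {2,3,4,5,7,8,9}; col 6 has {2,3,5,6,7,8,9}; box has {5,6,8,9} → only 1 remains.
G1 = 6: row 1 has {1,2,3,4,5,7,8,9}; col 7 has {1,2,3,7,8,9}; box has {2,3,4,5,7,9} → only 6 remains.
D2 = 7: row 2 has {3,5,6,9}; col 4 has {1,2,3,4,6,8,9}; box has {1,5,6,8,9} → only 7 remains.
F2 = 4: row 2 has {3,5,6,7,9}; col 6 has {1,2,3,5,6,7,8,9}; box has {1,5,6,7,8,9} → only 4 remains.
H2 = 8: row 2 has {3,4,5,6,7,9}; col 8 has {1,3,4,5,6,7}; box has {2,3,4,5,6,7,9}; anti-diagonal has {1,2,3,4,5,6,7,9} → only 8 remains.
J2 = 1: row 2 has {3,4,5,6,7,8,9}; col 9 has {2,4,5,6,7,9}; box has {2,3,4,5,6,7,8,9} → only 1 remains.
B3 = 4: row 3 has {1,2,5,6,7,8,9}; col 2 has {1,3,5,7,8,9}; box has {1,2,3,5,6,7,8,9} → only 4 remains.
E3 = 3: row 3 has {1,2,4,5,6,7,8,9}; col 5 has {1,5,6,7,9}; box has {1,4,5,6,7,8,9} → only 3 remains.
B4 = 2: row 4 has {1,6,7}; col 2 has {1,3,4,5,7,8,9}; box has {1,5,7,8} → only 2 remains.
E4 = 4: row 4 has {1,2,6,7}; col 5 has {1,3,5,6,7,9}; box has {1,2,3,6,7,8,9} → only 4 remains.
G4 = 5: row 4 has {1,2,4,6,7}; col 7 has {1,2,3,6,7,8,9}; box has {1,6,7} → only 5 remains.
H4 = 9: row 4 has {1,2,4,5,6,7}; col 8 has {1,3,4,5,6,7,8}; box has {1,5,6,7} → only 9 remains.
B5 = 6: row 5 has {1,7,8}; col 2 has {1,2,3,4,5,7,8,9}; box has {1,2,5,7,8} → only 6 remains.
D5 = 5: row 5 has {1,6,7,8}; col 4 has {1,2,3,4,6,7,8,9}; box has {1,2,3,4,6,7,8,9} → only 5 remains.
G5 = 4: row 5 has {1,5,6,7,8}; col 7 has {1,2,3,5,6,7,8,9}; box has {1,5,6,7,9} → only 4 remains.
H5 = 2: row 5 has {1,4,5,6,7,8}; col 8 has {1,3,4,5,6,7,8,9}; box has {1,4,5,6,7,9} → only 2 remains.
J5 = 3: row 5 has {1,2,4,5,6,7,8}; col 9 has {1,2,4,5,6,7,9}; box has {1,2,4,5,6,7,9} → only 3 remains.
A6 = 4: row 6 has {1,2,3,5,6,7,8,9}; col 1 has {1,2,5,6,7,8}; box has {1,2,5,6,7,8} → only 4 remains.
E7 = 8: row 7 has {1,2,3,4,5,6,7,9}; col 5 has {1,3,4,5,6,7,9}; box has {1,2,3,4,5,6,7,9} → only 8 remains.
E2 = 2: row 2 has {1,3,4,5,6,7,8,9}; col 5 has {1,3,4,5,6,7,8,9}; box has {1,3,4,5,6,7,8,9} → only 2 remains.

536724981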